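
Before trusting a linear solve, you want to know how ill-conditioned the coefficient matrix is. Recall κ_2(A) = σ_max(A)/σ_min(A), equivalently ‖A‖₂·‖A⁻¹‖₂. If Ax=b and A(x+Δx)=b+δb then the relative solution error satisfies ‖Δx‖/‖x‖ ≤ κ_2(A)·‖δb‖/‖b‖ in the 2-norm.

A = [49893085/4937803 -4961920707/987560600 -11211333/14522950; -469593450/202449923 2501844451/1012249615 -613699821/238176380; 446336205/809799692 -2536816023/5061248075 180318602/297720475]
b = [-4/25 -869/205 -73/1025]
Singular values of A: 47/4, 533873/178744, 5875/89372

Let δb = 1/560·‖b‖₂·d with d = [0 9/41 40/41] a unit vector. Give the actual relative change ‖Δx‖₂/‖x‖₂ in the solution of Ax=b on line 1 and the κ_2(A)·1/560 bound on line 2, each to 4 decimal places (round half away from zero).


0.0075
0.3192

σ_max = 47/4, σ_min = 5875/89372
κ_2(A) = (47/4) / (5875/89372) = 178.7440
worst-case relative error ≤ 178.7440 × 1/560 = 0.3192
solve Ax = b  →  x = [-6.7753 -12.8846 -4.6147]
2-norm of b is 4.2426; of x, 15.2713
re-solving with b+δb shifts x by Δx of norm 0.1153
dividing the unrounded norms, ‖Δx‖/‖x‖ = 0.0075
so the bound overstates the realised error by a factor of ≈ 42.2940 (computed from the unrounded values)


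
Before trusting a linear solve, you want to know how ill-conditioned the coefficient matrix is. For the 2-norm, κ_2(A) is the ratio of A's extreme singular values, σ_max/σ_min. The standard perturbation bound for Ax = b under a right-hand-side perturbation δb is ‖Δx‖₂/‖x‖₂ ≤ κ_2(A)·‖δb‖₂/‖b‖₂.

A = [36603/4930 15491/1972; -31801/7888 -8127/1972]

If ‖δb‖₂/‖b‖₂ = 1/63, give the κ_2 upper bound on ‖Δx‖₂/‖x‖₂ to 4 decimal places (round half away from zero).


2.2222

form AᵀA = [384181609/5382400 20167371/269120; 20167371/269120 529445/6728] with trace 960449/6400 and determinant 117649/102400
char-poly roots: 2401/16 and 49/6400
κ = σ_max/σ_min = (49/4)/(7/80) = 140.0000
bound on ‖Δx‖/‖x‖: κ·ε = 140.0000·1/63 = 2.2222


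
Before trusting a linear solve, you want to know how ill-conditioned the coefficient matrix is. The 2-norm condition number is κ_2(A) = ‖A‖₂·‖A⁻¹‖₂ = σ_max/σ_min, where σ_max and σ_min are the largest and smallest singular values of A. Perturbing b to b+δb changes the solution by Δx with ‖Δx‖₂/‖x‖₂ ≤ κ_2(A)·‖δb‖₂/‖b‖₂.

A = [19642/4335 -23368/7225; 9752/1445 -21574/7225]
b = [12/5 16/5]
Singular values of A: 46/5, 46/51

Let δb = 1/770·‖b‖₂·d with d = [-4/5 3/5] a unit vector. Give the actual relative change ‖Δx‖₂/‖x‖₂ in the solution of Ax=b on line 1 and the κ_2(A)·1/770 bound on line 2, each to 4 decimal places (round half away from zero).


σ_max = 46/5, σ_min = 46/51
κ_2(A) = (46/5) / (46/51) = 10.2000
bound on ‖Δx‖/‖x‖: κ·ε = 10.2000·1/770 = 0.0132
solve Ax = b  →  x = [0.3836 -0.2046]
‖b‖ = 4.0000, ‖x‖ = 0.4348
Δx = A⁻¹·δb where δb = 1/770·4.0000·d; ‖Δx‖ = 0.0058
realised ‖Δx‖/‖x‖ = 0.0132
realised/bound = 1 exactly: the bound is attained for this b and d

0.0132
0.0132


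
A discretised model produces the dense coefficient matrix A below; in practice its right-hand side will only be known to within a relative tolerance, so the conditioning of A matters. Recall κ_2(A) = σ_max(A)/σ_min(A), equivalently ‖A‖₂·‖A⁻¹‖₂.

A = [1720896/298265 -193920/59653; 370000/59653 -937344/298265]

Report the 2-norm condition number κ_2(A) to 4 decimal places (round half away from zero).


AᵀA = [7590942976/105781225 -161839104/4231249; -161839104/4231249 2162589696/105781225]; tr = 33749248/366025, det = 37748736/9150625
solving λ² − 33749248/366025·λ + 37748736/9150625 = 0 gives λ = 2304/25, 16384/366025
κ = σ_max/σ_min = (48/5)/(128/605) = 45.3750

45.3750


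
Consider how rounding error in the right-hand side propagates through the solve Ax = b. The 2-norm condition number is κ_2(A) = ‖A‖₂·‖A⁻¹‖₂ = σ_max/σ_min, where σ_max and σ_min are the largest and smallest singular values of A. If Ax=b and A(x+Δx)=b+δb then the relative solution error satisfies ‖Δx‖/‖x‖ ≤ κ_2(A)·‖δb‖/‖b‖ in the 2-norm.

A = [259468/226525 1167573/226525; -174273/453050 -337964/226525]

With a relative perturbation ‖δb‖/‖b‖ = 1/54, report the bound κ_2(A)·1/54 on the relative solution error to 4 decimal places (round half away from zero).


form AᵀA = [479465041/328406884 531834930/82101721; 531834930/82101721 2363914201/82101721] with trace 5910245/195364 and determinant 14641/195364
λ_max, λ_min = (5910245/195364 ± √34919554662729/38167092496)/2 = 121/4, 121/48841
κ_2(A) = √(λ_max/λ_min) = √((121/4) / (121/48841)) = 110.5000
perturbation bound = 110.5000·1/54 = 2.0463

2.0463


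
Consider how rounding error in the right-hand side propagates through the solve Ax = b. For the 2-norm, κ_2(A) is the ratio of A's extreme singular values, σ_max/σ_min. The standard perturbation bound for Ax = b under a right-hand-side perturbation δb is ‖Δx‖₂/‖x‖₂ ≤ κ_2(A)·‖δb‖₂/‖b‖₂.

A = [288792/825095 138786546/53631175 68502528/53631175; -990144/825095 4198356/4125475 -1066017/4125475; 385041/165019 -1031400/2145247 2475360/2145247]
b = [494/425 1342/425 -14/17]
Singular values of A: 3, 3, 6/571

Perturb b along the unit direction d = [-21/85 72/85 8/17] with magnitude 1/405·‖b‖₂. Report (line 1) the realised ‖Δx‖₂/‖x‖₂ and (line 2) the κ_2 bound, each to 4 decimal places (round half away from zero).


largest singular value 3, smallest 6/571
κ = σ_max/σ_min = 3/(6/571) = 285.5000
perturbation bound = 285.5000·1/405 = 0.7049
solve Ax = b  →  x = [-90.1569 -63.8567 154.9894]
‖b‖₂ = 3.4641 and ‖x‖₂ = 190.3357
δb = ε·‖b‖·d = [-0.0021 0.0072 0.0040]; solving A·Δx = δb gives ‖Δx‖ = 0.8140
dividing the unrounded norms, ‖Δx‖/‖x‖ = 0.0043
so the bound overstates the realised error by a factor of ≈ 164.8355 (computed from the unrounded values)

0.0043
0.7049


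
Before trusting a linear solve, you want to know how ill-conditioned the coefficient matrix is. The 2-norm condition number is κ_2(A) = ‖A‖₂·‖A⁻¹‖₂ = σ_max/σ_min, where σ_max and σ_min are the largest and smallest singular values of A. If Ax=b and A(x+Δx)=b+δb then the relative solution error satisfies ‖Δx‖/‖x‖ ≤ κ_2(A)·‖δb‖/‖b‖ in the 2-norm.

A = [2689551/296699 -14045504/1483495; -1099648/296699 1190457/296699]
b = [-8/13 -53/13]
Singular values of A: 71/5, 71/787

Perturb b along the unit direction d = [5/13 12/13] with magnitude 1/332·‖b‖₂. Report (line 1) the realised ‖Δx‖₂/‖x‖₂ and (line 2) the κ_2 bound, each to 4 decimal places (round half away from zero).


0.0031
0.4741

largest singular value 71/5, smallest 71/787
condition number: (71/5) ÷ (71/787) = 157.4000
bound on ‖Δx‖/‖x‖: κ·ε = 157.4000·1/332 = 0.4741
solve Ax = b  →  x = [-32.0583 -30.6289]
2-norm of b is 4.1231; of x, 44.3381
re-solving with b+δb shifts x by Δx of norm 0.1377
realised ‖Δx‖/‖x‖ = 0.0031
realised/bound (from unrounded values) ≈ 0.0065


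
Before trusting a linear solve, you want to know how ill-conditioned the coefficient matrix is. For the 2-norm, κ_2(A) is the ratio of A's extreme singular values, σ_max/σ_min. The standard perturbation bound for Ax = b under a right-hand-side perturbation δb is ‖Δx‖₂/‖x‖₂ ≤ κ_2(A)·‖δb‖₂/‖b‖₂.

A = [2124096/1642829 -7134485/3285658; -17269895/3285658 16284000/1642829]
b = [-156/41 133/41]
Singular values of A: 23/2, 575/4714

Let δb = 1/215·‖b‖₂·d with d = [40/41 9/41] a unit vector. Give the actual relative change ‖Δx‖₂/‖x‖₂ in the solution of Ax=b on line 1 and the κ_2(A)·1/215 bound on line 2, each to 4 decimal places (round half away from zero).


0.0078
0.4385

largest singular value 23/2, smallest 575/4714
κ = σ_max/σ_min = (23/2)/(575/4714) = 94.2800
worst-case relative error ≤ 94.2800 × 1/215 = 0.4385
solve Ax = b  →  x = [-21.8650 -11.2671]
‖b‖₂ = 5.0000 and ‖x‖₂ = 24.5972
δb = ε·‖b‖·d = [0.0227 0.0051]; solving A·Δx = δb gives ‖Δx‖ = 0.1907
realised ‖Δx‖/‖x‖ = 0.0078
tightness: 0.0078 against a bound of 0.4385 (unrounded ratio ≈ 0.0177)


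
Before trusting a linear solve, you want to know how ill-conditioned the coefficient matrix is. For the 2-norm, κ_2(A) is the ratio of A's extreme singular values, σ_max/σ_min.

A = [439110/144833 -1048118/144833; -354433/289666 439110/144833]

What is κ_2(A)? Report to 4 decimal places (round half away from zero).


AᵀA = [5307059881/496487524 -3183767055/124121881; -3183767055/124121881 7641236296/124121881]; tr = 212260385/2937796, det = 83521/734449
eigenvalues of AᵀA: λ = (tr ± √(tr²−4·det))/2 = 289/4, 1156/734449
σ_max=√(289/4)=(17/2), σ_min=√(1156/734449)=(34/857) → κ = 214.2500

214.2500


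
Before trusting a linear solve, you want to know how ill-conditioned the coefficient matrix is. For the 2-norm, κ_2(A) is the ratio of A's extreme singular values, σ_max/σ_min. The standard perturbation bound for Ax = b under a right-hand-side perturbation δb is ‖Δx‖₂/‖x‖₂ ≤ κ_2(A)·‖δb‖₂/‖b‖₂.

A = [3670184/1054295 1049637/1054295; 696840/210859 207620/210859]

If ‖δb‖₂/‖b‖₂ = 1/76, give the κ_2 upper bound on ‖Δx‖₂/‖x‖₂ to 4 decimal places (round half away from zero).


2.3918

form AᵀA = [30451724416/1321686025 8881461288/1321686025; 8881461288/1321686025 2591426209/1321686025] with trace 1321726025/52867441 and determinant 1000000/52867441
λ_max, λ_min = (1321726025/52867441 ± √1746748215398300625/2794966317888481)/2 = 25, 40000/52867441
so κ_2 = √(25 / (40000/52867441)) = 181.7750
κ_2(A)·‖δb‖/‖b‖ = 2.3918


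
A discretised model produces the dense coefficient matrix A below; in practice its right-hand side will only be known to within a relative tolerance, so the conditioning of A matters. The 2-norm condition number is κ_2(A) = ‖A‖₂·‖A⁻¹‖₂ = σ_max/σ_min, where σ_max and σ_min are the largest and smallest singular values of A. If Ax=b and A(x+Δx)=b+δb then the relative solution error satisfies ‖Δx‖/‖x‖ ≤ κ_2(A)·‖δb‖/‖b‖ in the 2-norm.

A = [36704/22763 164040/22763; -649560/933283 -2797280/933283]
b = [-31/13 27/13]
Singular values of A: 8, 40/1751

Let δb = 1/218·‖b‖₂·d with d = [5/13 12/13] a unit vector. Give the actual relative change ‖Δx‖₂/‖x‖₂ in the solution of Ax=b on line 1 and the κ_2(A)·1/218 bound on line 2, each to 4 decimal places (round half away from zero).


0.0145
1.6064

largest singular value 8, smallest 40/1751
κ_2(A) = 8 / (40/1751) = 350.2000
perturbation bound = 350.2000·1/218 = 1.6064
solve Ax = b  →  x = [-42.7896 9.2433]
‖b‖ = 3.1623, ‖x‖ = 43.7766
δb = ε·‖b‖·d = [0.0056 0.0134]; solving A·Δx = δb gives ‖Δx‖ = 0.6350
realised ‖Δx‖/‖x‖ = 0.0145
realised/bound (from unrounded values) ≈ 0.0090


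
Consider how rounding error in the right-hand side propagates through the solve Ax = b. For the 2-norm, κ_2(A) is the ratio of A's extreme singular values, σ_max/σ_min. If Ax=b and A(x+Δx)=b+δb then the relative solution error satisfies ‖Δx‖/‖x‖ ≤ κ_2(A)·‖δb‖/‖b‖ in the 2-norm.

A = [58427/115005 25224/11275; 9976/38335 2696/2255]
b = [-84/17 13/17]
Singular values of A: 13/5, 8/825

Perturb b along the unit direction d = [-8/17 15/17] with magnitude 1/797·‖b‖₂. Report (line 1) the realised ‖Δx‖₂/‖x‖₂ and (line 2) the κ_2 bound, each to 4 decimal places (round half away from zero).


0.0021
0.3364

σ_max = 13/5, σ_min = 8/825
κ = σ_max/σ_min = (13/5)/(8/825) = 268.1250
worst-case relative error ≤ 268.1250 × 1/797 = 0.3364
solve Ax = b  →  x = [-302.1670 66.4106]
2-norm of b is 5.0000; of x, 309.3788
re-solving with b+δb shifts x by Δx of norm 0.6470
realised ‖Δx‖/‖x‖ = 0.0021
realised/bound (from unrounded values) ≈ 0.0062


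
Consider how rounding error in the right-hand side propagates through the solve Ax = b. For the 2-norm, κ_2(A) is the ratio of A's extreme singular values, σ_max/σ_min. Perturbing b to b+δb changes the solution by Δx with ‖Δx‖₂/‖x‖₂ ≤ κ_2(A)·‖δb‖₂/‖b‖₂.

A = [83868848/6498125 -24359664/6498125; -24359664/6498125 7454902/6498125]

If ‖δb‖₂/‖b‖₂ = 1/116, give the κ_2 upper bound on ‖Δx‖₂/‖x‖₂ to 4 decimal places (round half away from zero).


AᵀA = [12203803032064/67561005625 -3559385384352/67561005625; -3559385384352/67561005625 1038350070436/67561005625]; tr = 21187444964/108097609, det = 61465600/108097609
λ_max, λ_min = (21187444964/108097609 ± √448881246964945959696/11685093071516881)/2 = 196, 313600/108097609
σ_max=√196=14, σ_min=√(313600/108097609)=(560/10397) → κ = 259.9250
bound on ‖Δx‖/‖x‖: κ·ε = 259.9250·1/116 = 2.2407

2.2407


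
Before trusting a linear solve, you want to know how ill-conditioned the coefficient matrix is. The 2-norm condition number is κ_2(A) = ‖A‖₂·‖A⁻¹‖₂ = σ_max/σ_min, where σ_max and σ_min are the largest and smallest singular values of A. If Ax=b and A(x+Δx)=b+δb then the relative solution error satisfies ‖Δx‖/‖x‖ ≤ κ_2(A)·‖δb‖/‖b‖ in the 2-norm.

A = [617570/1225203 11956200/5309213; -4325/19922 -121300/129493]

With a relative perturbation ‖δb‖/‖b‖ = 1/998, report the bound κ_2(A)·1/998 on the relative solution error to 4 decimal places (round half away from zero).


0.3743

form AᵀA = [1808568220225/6004489564836 223246822250/166791376801; 223246822250/166791376801 992215570000/166791376801] with trace 22325002225/3571974756 and determinant 250000/892993689
eigenvalues of AᵀA: λ = (tr ± √(tr²−4·det))/2 = 25/4, 40000/892993689
σ_max=√(25/4)=(5/2), σ_min=√(40000/892993689)=(200/29883) → κ = 373.5375
bound on ‖Δx‖/‖x‖: κ·ε = 373.5375·1/998 = 0.3743


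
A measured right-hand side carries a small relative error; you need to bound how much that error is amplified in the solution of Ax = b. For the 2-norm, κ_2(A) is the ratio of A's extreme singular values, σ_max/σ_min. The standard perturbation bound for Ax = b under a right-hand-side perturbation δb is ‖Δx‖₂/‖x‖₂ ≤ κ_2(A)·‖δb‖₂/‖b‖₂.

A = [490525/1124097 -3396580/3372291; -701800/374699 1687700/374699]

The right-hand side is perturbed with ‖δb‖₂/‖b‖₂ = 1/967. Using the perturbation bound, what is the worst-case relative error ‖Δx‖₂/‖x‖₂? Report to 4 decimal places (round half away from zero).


M = AᵀA = [2780085625/751691889 -20015264500/2255075667; -20015264500/2255075667 144111594400/6765227001]. tr(M)=1000783225/40030929, det(M)=250000/40030929
λ_max, λ_min = (1000783225/40030929 ± √1001527032512400625/1602475276603041)/2 = 25, 10000/40030929
κ_2(A) = √(λ_max/λ_min) = √(25 / (10000/40030929)) = 316.3500
bound on ‖Δx‖/‖x‖: κ·ε = 316.3500·1/967 = 0.3271

0.3271


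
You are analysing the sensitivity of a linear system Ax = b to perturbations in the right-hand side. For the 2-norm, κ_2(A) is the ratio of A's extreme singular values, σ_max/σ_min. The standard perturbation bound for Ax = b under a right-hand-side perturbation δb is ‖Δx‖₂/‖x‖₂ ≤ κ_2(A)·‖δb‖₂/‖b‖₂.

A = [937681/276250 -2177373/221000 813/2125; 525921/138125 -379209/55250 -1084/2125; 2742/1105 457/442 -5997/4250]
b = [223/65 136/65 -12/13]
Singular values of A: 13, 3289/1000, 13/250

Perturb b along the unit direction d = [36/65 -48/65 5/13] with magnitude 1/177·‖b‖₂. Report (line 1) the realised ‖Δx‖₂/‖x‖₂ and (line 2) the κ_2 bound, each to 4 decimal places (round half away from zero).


1.0356
1.4124

σ_max = 13, σ_min = 13/250
κ = σ_max/σ_min = 13/(13/250) = 250.0000
κ_2(A)·‖δb‖/‖b‖ = 1.4124
solve Ax = b  →  x = [-0.1293 -0.3872 0.1431]
‖b‖ = 4.1231, ‖x‖ = 0.4326
re-solving with b+δb shifts x by Δx of norm 0.4480
relative error = 1.0356
so the bound overstates the realised error by a factor of ≈ 1.3639 (computed from the unrounded values)


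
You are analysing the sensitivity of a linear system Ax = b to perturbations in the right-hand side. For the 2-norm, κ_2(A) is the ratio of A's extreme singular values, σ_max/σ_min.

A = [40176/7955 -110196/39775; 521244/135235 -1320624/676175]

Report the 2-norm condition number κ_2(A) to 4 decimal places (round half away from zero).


63.6400

form AᵀA = [29526935184/731540209 -78713524224/3657701045; -78713524224/3657701045 210136821264/18288505225] with trace 3281350176/63282025 and determinant 1679616/2531281
char-poly roots: 1296/25 and 32400/2531281
κ_2(A) = √(λ_max/λ_min) = √((1296/25) / (32400/2531281)) = 63.6400


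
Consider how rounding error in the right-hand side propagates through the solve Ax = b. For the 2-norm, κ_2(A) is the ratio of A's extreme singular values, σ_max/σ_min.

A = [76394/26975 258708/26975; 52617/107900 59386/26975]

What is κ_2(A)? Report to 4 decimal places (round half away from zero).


67.4375

form AᵀA = [19229048093/2328482000 8217966897/291060250; 8217966897/291060250 14091305252/145530125] with trace 1957519457/18627856 and determinant 2825761/1164241
λ_max, λ_min = (1957519457/18627856 ± √3828513600917676225/346997019156736)/2 = 1681/16, 26896/1164241
κ_2(A) = √(λ_max/λ_min) = √((1681/16) / (26896/1164241)) = 67.4375


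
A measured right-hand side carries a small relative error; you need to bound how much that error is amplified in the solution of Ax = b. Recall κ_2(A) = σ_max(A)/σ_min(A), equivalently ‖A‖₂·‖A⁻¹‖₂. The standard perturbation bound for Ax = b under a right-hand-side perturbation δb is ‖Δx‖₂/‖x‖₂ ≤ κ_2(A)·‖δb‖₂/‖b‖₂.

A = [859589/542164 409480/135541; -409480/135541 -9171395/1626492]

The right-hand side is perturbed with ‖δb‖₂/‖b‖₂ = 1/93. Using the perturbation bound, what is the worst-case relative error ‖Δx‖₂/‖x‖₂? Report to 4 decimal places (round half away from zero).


AᵀA = [11839706489/1017099664 4162159460/190706187; 4162159460/190706187 374600427625/9153896976]; tr = 832452917/15837192, det = 17682025/506790144
λ_max, λ_min = (832452917/15837192 ± √43308928426168729/15676040652804)/2 = 841/16, 21025/31674384
so κ_2 = √((841/16) / (21025/31674384)) = 281.4000
perturbation bound = 281.4000·1/93 = 3.0258

3.0258


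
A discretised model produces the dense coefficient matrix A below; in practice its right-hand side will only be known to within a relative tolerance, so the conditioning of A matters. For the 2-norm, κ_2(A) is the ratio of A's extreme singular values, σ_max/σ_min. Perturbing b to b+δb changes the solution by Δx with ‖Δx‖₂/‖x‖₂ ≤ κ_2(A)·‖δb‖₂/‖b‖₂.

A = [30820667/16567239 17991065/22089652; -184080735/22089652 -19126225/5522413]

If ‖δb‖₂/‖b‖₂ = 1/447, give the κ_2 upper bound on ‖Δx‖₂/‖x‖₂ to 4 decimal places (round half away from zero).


0.5563

form AᵀA = [190464050691529/2612477411856 1653302393020/54426612747; 1653302393020/54426612747 3674406986225/290275267984] with trace 661342347833/7729223112 and determinant 29283765625/247335139584
solving λ² − 661342347833/7729223112·λ + 29283765625/247335139584 = 0 gives λ = 1369/16, 21390625/15458446224
σ_max=√(1369/16)=(37/4), σ_min=√(21390625/15458446224)=(4625/124332) → κ = 248.6640
κ_2(A)·‖δb‖/‖b‖ = 0.5563


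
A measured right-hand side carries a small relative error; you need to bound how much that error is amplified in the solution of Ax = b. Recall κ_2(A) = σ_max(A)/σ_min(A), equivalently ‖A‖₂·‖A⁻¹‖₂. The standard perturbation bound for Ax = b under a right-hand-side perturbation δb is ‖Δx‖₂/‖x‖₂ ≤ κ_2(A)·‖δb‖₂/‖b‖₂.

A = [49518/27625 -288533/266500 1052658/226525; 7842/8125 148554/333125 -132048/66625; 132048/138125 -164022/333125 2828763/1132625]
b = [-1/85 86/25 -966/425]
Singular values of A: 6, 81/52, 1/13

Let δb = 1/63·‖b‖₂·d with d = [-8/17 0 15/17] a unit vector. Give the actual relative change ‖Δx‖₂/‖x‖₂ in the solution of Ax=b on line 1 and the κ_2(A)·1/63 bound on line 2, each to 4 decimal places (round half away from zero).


0.0326
1.2381

from the listed singular values, σ₁ = 6, σ_n = 1/13
condition number: 6 ÷ (1/13) = 78.0000
worst-case relative error ≤ 78.0000 × 1/63 = 1.2381
solve Ax = b  →  x = [1.7556 -25.1772 -6.5456]
2-norm of b is 4.1231; of x, 26.0734
with δb = [-0.0308 0.0000 0.0577], A·Δx = δb → ‖Δx‖ = 0.8508
dividing the unrounded norms, ‖Δx‖/‖x‖ = 0.0326
realised/bound (from unrounded values) ≈ 0.0264


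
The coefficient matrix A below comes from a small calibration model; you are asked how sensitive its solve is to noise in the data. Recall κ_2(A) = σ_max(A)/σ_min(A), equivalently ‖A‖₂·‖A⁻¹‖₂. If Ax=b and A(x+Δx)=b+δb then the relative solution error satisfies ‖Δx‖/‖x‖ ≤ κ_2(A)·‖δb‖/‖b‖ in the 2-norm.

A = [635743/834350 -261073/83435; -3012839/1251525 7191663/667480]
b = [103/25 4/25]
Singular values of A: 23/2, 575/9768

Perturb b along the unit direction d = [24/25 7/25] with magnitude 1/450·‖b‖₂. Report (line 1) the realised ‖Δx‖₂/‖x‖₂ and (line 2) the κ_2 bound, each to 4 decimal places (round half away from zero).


0.0023
0.4341

σ_max = 23/2, σ_min = 575/9768
κ = σ_max/σ_min = (23/2)/(575/9768) = 195.3600
κ_2(A)·‖δb‖/‖b‖ = 0.4341
solve Ax = b  →  x = [66.3130 14.8313]
2-norm of b is 4.1231; of x, 67.9514
δb = ε·‖b‖·d = [0.0088 0.0026]; solving A·Δx = δb gives ‖Δx‖ = 0.1557
dividing the unrounded norms, ‖Δx‖/‖x‖ = 0.0023
so the bound overstates the realised error by a factor of ≈ 189.5272 (computed from the unrounded values)


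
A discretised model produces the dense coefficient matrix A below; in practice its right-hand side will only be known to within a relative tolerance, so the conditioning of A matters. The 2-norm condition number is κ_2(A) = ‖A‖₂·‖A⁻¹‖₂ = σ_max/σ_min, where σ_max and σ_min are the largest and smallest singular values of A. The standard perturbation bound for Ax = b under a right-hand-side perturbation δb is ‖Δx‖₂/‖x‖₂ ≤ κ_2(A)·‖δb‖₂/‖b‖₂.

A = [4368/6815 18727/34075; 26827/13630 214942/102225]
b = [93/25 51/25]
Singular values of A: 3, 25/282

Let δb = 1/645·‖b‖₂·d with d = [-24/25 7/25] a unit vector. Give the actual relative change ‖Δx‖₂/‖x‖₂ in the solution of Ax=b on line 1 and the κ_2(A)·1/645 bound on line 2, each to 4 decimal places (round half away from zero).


from the listed singular values, σ₁ = 3, σ_n = 25/282
condition number: 3 ÷ (25/282) = 33.8400
worst-case relative error ≤ 33.8400 × 1/645 = 0.0525
solve Ax = b  →  x = [25.1945 -22.6138]
2-norm of b is 4.2426; of x, 33.8548
δb = ε·‖b‖·d = [-0.0063 0.0018]; solving A·Δx = δb gives ‖Δx‖ = 0.0742
dividing the unrounded norms, ‖Δx‖/‖x‖ = 0.0022
so the bound overstates the realised error by a factor of ≈ 23.9389 (computed from the unrounded values)

0.0022
0.0525


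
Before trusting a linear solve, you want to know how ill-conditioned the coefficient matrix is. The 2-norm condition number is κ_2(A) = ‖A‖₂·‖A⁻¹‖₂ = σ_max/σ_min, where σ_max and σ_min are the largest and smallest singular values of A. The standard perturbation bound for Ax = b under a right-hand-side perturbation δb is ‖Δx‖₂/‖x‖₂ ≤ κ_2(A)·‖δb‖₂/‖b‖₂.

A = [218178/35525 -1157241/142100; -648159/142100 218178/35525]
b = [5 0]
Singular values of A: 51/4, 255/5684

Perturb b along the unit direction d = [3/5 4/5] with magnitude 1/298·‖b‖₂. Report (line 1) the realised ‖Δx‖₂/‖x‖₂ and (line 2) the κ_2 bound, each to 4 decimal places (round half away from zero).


0.0056
0.9537

largest singular value 51/4, smallest 255/5684
condition number: (51/4) ÷ (255/5684) = 284.2000
κ_2(A)·‖δb‖/‖b‖ = 0.9537
solve Ax = b  →  x = [53.6847 39.8714]
‖b‖₂ = 5.0000 and ‖x‖₂ = 66.8713
re-solving with b+δb shifts x by Δx of norm 0.3740
realised ‖Δx‖/‖x‖ = 0.0056
so the bound overstates the realised error by a factor of ≈ 170.5219 (computed from the unrounded values)


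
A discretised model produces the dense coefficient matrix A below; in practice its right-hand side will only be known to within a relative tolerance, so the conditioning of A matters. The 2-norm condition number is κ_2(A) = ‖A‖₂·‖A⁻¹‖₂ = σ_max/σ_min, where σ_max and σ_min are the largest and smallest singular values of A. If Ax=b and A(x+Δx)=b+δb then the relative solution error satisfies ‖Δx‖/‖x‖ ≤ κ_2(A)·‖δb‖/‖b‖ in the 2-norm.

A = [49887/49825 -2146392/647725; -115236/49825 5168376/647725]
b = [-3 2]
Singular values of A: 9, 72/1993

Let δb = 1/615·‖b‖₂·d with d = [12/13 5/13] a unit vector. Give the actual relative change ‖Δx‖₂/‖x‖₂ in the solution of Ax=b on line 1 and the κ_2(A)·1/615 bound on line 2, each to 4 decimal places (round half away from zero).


0.0029
0.4051

largest singular value 9, smallest 72/1993
κ = σ_max/σ_min = 9/(72/1993) = 249.1250
perturbation bound = 249.1250·1/615 = 0.4051
solve Ax = b  →  x = [-53.2400 -15.1811]
2-norm of b is 3.6056; of x, 55.3621
re-solving with b+δb shifts x by Δx of norm 0.1623
relative error = 0.0029
tightness: 0.0029 against a bound of 0.4051 (unrounded ratio ≈ 0.0072)


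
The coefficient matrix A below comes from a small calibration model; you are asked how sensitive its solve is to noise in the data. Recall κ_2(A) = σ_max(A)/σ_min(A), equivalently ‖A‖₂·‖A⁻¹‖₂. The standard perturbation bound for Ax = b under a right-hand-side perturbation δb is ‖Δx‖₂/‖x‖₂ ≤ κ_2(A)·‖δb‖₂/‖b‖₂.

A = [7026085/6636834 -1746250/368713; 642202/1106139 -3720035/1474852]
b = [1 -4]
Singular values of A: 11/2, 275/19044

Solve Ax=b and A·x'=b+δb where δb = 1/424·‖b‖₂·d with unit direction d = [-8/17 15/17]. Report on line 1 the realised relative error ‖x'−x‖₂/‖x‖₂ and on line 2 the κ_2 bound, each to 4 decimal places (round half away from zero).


0.0024
0.8983

largest singular value 11/2, smallest 275/19044
κ = σ_max/σ_min = (11/2)/(275/19044) = 380.8800
bound on ‖Δx‖/‖x‖: κ·ε = 380.8800·1/424 = 0.8983
solve Ax = b  →  x = [-270.2874 -60.6283]
2-norm of b is 4.1231; of x, 277.0037
re-solving with b+δb shifts x by Δx of norm 0.6734
relative error = 0.0024
so the bound overstates the realised error by a factor of ≈ 369.5080 (computed from the unrounded values)


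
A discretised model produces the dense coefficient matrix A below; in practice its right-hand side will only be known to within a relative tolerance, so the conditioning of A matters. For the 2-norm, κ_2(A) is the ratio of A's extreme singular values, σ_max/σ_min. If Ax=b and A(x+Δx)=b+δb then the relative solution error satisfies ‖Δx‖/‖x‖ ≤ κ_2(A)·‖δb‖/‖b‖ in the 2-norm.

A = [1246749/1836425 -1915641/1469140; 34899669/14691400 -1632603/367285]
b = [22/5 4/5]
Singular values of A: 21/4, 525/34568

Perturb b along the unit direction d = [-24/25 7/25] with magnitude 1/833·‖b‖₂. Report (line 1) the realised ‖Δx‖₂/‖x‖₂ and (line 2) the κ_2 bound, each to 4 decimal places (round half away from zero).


0.0013
0.4150

largest singular value 21/4, smallest 525/34568
κ_2(A) = (21/4) / (525/34568) = 345.6800
perturbation bound = 345.6800·1/833 = 0.4150
solve Ax = b  →  x = [-232.2106 -124.2774]
‖b‖ = 4.4721, ‖x‖ = 263.3755
re-solving with b+δb shifts x by Δx of norm 0.3535
relative error = 0.0013
tightness: 0.0013 against a bound of 0.4150 (unrounded ratio ≈ 0.0032)


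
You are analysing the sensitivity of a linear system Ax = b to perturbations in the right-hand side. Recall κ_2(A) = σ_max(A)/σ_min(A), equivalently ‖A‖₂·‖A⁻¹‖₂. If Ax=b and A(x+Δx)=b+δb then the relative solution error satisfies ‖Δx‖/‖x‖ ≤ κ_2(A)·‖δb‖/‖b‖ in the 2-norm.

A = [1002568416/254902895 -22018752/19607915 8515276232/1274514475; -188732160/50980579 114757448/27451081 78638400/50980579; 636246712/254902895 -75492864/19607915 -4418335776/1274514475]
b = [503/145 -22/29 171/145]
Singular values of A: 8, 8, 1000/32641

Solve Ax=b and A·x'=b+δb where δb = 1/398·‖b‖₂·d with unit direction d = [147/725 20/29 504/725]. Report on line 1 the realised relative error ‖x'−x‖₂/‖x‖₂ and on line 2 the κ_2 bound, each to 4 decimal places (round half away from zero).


from the listed singular values, σ₁ = 8, σ_n = 1000/32641
κ_2(A) = 8 / (1000/32641) = 261.1280
κ_2(A)·‖δb‖/‖b‖ = 0.6561
solve Ax = b  →  x = [-21.5150 -22.6921 9.3708]
2-norm of b is 3.7417; of x, 32.6441
δb = ε·‖b‖·d = [0.0019 0.0065 0.0065]; solving A·Δx = δb gives ‖Δx‖ = 0.3069
realised ‖Δx‖/‖x‖ = 0.0094
realised/bound (from unrounded values) ≈ 0.0143

0.0094
0.6561


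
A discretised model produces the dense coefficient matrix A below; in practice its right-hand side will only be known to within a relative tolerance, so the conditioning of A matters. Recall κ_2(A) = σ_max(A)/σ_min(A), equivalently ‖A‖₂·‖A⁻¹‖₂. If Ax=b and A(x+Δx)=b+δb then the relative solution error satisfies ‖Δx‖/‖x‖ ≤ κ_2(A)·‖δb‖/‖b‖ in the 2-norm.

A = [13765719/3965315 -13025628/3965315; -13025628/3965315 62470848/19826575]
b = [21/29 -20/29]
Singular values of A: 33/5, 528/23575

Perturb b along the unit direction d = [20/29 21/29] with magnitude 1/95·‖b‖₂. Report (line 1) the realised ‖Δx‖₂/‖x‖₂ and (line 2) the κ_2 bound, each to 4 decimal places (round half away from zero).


from the listed singular values, σ₁ = 33/5, σ_n = 528/23575
condition number: (33/5) ÷ (528/23575) = 294.6875
perturbation bound = 294.6875·1/95 = 3.1020
solve Ax = b  →  x = [0.1097 -0.1045]
‖b‖ = 1.0000, ‖x‖ = 0.1515
δb = ε·‖b‖·d = [0.0073 0.0076]; solving A·Δx = δb gives ‖Δx‖ = 0.4700
relative error = 3.1020
realised/bound = 1 exactly: the bound is attained for this b and d

3.1020
3.1020


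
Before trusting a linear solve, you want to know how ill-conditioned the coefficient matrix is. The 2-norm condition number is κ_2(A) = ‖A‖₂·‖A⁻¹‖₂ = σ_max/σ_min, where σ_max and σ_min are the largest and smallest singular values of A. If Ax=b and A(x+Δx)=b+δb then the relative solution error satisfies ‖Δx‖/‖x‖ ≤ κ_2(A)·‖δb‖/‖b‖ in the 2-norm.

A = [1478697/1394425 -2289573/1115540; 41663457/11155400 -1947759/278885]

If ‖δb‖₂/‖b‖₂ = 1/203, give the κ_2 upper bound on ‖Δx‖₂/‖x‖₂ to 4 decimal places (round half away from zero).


form AᵀA = [3001252028049/199108718656 -703372342365/24888589832; -703372342365/24888589832 2637695459025/49777179664] with trace 46892850741/688957504 and determinant 741200625/11023320064
eigenvalues of AᵀA: λ = (tr ± √(tr²−4·det))/2 = 1089/16, 680625/688957504
κ = σ_max/σ_min = (33/4)/(825/26248) = 262.4800
worst-case relative error ≤ 262.4800 × 1/203 = 1.2930

1.2930


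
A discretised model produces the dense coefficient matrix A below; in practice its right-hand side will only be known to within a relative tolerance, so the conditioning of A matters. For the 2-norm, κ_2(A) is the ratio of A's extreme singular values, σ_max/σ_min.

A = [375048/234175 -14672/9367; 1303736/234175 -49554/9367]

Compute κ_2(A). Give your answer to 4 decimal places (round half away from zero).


AᵀA = [2944621696/87740689 -2804321520/87740689; -2804321520/87740689 2670866500/87740689]; tr = 6677156/104329, det = 6400/104329
eigenvalues of AᵀA: λ = (tr ± √(tr²−4·det))/2 = 64, 100/104329
σ_max=√64=8, σ_min=√(100/104329)=(10/323) → κ = 258.4000

258.4000


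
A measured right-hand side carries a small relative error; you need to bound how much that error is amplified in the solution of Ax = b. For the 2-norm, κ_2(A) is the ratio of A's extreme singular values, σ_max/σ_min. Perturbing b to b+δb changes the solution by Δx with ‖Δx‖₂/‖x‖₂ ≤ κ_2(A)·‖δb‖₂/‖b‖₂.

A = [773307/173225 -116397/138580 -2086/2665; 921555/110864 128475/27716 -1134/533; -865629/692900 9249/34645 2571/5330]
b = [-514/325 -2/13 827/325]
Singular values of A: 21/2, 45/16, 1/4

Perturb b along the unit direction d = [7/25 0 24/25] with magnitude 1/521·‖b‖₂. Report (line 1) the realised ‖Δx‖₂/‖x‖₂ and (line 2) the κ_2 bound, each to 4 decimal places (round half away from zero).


largest singular value 21/2, smallest 1/4
κ = σ_max/σ_min = (21/2)/(1/4) = 42.0000
κ_2(A)·‖δb‖/‖b‖ = 0.0806
solve Ax = b  →  x = [1.2617 1.2961 7.8258]
‖b‖ = 3.0000, ‖x‖ = 8.0321
re-solving with b+δb shifts x by Δx of norm 0.0230
relative error = 0.0029
so the bound overstates the realised error by a factor of ≈ 28.1124 (computed from the unrounded values)

0.0029
0.0806


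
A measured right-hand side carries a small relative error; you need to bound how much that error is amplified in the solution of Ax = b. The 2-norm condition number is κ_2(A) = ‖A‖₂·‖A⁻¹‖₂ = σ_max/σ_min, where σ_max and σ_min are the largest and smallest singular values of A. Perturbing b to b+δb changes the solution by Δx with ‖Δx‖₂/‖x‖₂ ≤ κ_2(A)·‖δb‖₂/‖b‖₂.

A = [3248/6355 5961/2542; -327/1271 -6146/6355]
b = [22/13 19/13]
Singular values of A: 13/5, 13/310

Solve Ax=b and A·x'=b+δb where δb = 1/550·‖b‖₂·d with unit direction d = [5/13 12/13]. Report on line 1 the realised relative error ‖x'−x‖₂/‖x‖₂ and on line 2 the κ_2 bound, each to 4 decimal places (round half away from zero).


0.0020
0.1127

σ_max = 13/5, σ_min = 13/310
κ_2(A) = (13/5) / (13/310) = 62.0000
κ_2(A)·‖δb‖/‖b‖ = 0.1127
solve Ax = b  →  x = [-46.4447 10.8443]
‖b‖₂ = 2.2361 and ‖x‖₂ = 47.6939
Δx = A⁻¹·δb where δb = 1/550·2.2361·d; ‖Δx‖ = 0.0969
relative error = 0.0020
realised/bound (from unrounded values) ≈ 0.0180


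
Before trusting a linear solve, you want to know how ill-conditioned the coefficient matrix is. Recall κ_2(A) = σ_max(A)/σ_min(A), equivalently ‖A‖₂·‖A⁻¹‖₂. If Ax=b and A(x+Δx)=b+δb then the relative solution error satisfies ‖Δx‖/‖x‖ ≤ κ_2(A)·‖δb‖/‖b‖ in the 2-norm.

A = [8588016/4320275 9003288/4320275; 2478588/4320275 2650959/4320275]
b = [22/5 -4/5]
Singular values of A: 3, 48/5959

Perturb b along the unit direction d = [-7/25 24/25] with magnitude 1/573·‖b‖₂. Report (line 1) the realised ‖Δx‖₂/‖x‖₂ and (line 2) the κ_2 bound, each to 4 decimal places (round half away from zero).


largest singular value 3, smallest 48/5959
condition number: 3 ÷ (48/5959) = 372.4375
κ_2(A)·‖δb‖/‖b‖ = 0.6500
solve Ax = b  →  x = [180.7170 -170.2701]
‖b‖ = 4.4721, ‖x‖ = 248.2952
re-solving with b+δb shifts x by Δx of norm 0.9689
dividing the unrounded norms, ‖Δx‖/‖x‖ = 0.0039
realised/bound (from unrounded values) ≈ 0.0060

0.0039
0.6500


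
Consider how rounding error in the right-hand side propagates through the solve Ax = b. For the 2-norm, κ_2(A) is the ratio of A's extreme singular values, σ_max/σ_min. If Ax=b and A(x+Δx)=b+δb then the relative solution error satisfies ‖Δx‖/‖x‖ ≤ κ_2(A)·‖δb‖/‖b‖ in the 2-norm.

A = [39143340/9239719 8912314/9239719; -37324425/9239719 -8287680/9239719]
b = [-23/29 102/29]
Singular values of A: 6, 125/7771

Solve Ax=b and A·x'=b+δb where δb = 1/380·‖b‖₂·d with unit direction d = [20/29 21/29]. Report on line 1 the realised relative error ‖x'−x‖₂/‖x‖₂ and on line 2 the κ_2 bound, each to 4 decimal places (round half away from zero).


from the listed singular values, σ₁ = 6, σ_n = 125/7771
condition number: 6 ÷ (125/7771) = 373.0080
worst-case relative error ≤ 373.0080 × 1/380 = 0.9816
solve Ax = b  →  x = [-27.7811 121.1937]
‖b‖ = 3.6056, ‖x‖ = 124.3370
Δx = A⁻¹·δb where δb = 1/380·3.6056·d; ‖Δx‖ = 0.5899
dividing the unrounded norms, ‖Δx‖/‖x‖ = 0.0047
realised/bound (from unrounded values) ≈ 0.0048

0.0047
0.9816


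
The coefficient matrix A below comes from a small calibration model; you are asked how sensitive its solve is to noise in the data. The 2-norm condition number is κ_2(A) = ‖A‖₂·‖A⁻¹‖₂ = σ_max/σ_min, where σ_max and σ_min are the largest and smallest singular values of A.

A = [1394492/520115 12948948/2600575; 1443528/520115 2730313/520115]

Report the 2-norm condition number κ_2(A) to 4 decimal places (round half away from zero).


AᵀA = [4789989328/321664225 44903235096/1608321125; 44903235096/1608321125 420975601969/8041605625]; tr = 1871021921/27825625, det = 45212176/695640625
char-poly roots: 1681/25 and 26896/27825625
κ = σ_max/σ_min = (41/5)/(164/5275) = 263.7500

263.7500


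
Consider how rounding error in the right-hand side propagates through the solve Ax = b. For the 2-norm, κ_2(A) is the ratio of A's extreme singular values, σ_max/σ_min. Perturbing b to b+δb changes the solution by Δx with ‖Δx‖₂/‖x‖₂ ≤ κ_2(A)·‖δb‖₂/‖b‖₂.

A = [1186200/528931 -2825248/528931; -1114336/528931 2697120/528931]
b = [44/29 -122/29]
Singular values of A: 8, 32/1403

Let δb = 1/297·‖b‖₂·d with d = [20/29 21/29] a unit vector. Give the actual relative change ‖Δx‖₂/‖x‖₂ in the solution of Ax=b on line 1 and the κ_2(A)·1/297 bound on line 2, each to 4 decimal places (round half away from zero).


0.0075
1.1810

from the listed singular values, σ₁ = 8, σ_n = 32/1403
κ = σ_max/σ_min = 8/(32/1403) = 350.7500
κ_2(A)·‖δb‖/‖b‖ = 1.1810
solve Ax = b  →  x = [-80.7500 -34.1875]
‖b‖ = 4.4721, ‖x‖ = 87.6889
with δb = [0.0104 0.0109], A·Δx = δb → ‖Δx‖ = 0.6602
dividing the unrounded norms, ‖Δx‖/‖x‖ = 0.0075
so the bound overstates the realised error by a factor of ≈ 156.8627 (computed from the unrounded values)


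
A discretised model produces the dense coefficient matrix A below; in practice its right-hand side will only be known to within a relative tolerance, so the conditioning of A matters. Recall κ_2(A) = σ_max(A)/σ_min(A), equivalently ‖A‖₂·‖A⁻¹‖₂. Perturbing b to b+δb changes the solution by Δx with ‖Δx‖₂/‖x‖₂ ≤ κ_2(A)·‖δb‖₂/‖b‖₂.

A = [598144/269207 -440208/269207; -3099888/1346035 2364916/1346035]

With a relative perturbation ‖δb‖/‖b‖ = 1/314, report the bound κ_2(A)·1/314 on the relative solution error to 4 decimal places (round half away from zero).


M = AᵀA = [22061488384/2154352225 -16544196288/2154352225; -16544196288/2154352225 12410707216/2154352225]. tr(M)=1378887824/86174089, det(M)=1638400/86174089
λ_max, λ_min = (1378887824/86174089 ± √1900766880665784576/7425973614979921)/2 = 16, 102400/86174089
κ_2(A) = √(λ_max/λ_min) = √(16 / (102400/86174089)) = 116.0375
perturbation bound = 116.0375·1/314 = 0.3695

0.3695


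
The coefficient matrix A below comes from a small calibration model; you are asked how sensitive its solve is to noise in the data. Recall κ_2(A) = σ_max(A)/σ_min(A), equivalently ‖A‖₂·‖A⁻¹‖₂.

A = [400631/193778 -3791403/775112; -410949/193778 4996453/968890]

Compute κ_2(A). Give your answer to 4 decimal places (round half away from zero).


205.6000

M = AᵀA = [195828941/22324562 -18796572333/892982480; -18796572333/892982480 902260522009/17859649600]. tr(M)=6265820561/105678400, det(M)=35153041/422713600
eigenvalues of AᵀA: λ = (tr ± √(tr²−4·det))/2 = 5929/100, 5929/4227136
κ_2(A) = √(λ_max/λ_min) = √((5929/100) / (5929/4227136)) = 205.6000
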